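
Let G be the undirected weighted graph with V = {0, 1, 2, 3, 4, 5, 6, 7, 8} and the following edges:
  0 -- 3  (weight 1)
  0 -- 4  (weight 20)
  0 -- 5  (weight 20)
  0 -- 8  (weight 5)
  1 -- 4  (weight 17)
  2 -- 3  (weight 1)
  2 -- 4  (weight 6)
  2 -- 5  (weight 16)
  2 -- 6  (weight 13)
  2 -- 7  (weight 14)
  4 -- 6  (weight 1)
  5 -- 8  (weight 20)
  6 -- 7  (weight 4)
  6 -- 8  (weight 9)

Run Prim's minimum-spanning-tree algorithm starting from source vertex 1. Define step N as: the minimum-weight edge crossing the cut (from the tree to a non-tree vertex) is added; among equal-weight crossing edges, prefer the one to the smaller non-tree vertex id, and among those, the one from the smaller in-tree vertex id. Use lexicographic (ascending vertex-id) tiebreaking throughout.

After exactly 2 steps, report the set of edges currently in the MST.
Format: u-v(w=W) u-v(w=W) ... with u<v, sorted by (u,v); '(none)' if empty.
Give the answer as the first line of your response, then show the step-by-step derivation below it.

1-4(w=17) 4-6(w=1)

step 1: add edge 1-4 (w=17); MST = {1-4(w=17)}
step 2: add edge 4-6 (w=1); MST = {1-4(w=17) 4-6(w=1)}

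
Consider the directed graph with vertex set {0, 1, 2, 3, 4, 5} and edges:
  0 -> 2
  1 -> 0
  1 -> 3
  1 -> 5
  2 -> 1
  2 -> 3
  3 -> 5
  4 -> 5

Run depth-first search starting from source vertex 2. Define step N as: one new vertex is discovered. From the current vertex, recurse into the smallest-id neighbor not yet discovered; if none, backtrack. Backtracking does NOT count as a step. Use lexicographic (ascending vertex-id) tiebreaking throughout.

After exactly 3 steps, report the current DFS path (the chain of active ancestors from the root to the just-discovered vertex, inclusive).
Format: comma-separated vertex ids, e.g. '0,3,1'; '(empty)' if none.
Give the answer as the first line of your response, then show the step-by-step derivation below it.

2,1,0

step 1: discover 2; path=2; order=2
step 2: discover 1; path=2>1; order=2,1
step 3: discover 0; path=2>1>0; order=2,1,0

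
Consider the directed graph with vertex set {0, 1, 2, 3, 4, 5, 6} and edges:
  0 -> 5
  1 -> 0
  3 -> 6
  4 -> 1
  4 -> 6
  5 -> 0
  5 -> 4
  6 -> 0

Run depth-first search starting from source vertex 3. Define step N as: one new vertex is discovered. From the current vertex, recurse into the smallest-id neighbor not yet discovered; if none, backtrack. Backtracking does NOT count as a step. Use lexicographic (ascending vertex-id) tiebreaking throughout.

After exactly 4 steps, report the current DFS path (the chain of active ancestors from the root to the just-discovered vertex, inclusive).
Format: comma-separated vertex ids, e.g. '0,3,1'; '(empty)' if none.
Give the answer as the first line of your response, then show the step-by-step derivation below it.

3,6,0,5

step 1: discover 3; path=3; order=3
step 2: discover 6; path=3>6; order=3,6
step 3: discover 0; path=3>6>0; order=3,6,0
step 4: discover 5; path=3>6>0>5; order=3,6,0,5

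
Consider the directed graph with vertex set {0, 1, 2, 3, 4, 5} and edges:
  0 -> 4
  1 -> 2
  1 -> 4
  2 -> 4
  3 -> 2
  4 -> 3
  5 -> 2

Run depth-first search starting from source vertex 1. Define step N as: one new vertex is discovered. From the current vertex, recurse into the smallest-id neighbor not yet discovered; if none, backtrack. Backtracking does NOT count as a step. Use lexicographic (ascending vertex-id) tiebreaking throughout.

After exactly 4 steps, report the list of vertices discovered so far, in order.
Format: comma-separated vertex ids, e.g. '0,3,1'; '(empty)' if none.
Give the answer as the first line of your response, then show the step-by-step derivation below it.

1,2,4,3

step 1: discover 1; path=1; order=1
step 2: discover 2; path=1>2; order=1,2
step 3: discover 4; path=1>2>4; order=1,2,4
step 4: discover 3; path=1>2>4>3; order=1,2,4,3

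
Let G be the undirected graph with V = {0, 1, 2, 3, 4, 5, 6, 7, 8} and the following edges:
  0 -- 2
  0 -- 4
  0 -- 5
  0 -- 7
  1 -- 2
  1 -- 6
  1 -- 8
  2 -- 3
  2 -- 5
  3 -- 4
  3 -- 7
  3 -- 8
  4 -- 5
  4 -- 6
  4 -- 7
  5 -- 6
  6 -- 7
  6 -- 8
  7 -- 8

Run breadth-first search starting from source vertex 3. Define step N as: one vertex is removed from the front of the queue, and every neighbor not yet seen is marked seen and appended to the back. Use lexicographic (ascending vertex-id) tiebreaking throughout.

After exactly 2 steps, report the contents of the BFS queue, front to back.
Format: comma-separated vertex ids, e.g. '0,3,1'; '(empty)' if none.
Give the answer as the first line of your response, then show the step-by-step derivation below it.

4,7,8,0,1,5

step 1: dequeue 3; queue=[2,4,7,8]; order=3
step 2: dequeue 2; queue=[4,7,8,0,1,5]; order=3,2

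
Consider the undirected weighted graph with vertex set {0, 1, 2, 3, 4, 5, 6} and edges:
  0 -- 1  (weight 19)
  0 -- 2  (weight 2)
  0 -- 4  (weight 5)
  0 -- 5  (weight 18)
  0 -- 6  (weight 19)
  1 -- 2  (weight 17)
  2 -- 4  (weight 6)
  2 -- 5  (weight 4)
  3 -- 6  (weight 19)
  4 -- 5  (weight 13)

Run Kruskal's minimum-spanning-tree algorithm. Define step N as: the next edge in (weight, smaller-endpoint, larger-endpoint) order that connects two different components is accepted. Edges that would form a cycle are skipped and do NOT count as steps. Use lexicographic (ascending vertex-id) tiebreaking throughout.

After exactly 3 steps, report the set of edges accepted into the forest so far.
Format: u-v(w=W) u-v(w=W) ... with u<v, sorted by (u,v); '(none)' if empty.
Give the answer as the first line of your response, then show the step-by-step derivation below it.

0-2(w=2) 0-4(w=5) 2-5(w=4)

step 1: add edge 0-2 (w=2); MST = {0-2(w=2)}
step 2: add edge 2-5 (w=4); MST = {0-2(w=2) 2-5(w=4)}
step 3: add edge 0-4 (w=5); MST = {0-2(w=2) 0-4(w=5) 2-5(w=4)}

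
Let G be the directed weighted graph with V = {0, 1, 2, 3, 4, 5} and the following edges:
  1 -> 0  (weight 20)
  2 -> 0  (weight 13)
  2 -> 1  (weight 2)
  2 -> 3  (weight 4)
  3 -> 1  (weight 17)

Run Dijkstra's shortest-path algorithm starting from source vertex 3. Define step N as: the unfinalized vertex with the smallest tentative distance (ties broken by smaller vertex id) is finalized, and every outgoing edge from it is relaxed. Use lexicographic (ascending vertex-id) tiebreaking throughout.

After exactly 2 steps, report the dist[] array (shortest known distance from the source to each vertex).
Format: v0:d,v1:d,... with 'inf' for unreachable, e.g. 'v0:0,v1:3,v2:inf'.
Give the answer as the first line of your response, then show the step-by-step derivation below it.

v0:37,v1:17,v2:inf,v3:0,v4:inf,v5:inf

step 1: dist = v0:inf,v1:17,v2:inf,v3:0,v4:inf,v5:inf
step 2: dist = v0:37,v1:17,v2:inf,v3:0,v4:inf,v5:inf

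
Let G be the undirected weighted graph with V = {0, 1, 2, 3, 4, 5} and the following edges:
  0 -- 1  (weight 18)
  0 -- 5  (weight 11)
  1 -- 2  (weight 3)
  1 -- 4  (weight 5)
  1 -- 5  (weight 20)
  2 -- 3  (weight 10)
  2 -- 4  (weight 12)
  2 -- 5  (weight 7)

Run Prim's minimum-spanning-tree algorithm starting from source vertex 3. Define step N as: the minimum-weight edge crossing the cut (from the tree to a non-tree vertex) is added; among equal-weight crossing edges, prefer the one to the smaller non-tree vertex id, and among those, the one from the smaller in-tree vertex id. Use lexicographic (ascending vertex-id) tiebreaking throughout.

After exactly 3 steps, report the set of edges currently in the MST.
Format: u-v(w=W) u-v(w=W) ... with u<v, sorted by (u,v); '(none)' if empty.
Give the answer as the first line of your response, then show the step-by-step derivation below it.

1-2(w=3) 1-4(w=5) 2-3(w=10)

step 1: add edge 2-3 (w=10); MST = {2-3(w=10)}
step 2: add edge 1-2 (w=3); MST = {1-2(w=3) 2-3(w=10)}
step 3: add edge 1-4 (w=5); MST = {1-2(w=3) 1-4(w=5) 2-3(w=10)}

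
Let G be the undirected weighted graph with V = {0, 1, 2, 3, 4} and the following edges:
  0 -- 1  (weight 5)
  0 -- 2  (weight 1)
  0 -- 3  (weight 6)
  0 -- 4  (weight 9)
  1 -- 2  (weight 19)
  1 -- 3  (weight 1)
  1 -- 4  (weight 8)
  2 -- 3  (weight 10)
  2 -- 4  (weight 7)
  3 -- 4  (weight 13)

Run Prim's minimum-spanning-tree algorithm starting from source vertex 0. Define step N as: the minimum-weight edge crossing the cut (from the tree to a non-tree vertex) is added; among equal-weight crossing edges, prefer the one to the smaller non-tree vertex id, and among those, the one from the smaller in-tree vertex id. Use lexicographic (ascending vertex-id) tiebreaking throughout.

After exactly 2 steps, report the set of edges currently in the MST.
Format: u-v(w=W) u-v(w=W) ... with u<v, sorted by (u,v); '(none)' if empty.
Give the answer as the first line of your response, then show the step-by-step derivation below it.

0-1(w=5) 0-2(w=1)

step 1: add edge 0-2 (w=1); MST = {0-2(w=1)}
step 2: add edge 0-1 (w=5); MST = {0-1(w=5) 0-2(w=1)}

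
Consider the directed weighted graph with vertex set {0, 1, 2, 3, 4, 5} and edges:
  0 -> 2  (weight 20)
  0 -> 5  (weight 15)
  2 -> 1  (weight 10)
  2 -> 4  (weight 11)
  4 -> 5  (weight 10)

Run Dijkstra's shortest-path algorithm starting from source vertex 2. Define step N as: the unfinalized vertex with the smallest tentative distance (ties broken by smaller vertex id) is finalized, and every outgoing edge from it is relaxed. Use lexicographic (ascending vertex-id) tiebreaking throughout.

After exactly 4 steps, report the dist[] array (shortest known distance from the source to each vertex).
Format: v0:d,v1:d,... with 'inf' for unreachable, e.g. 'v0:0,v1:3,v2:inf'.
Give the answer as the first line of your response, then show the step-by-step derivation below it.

v0:inf,v1:10,v2:0,v3:inf,v4:11,v5:21

step 1: dist = v0:inf,v1:10,v2:0,v3:inf,v4:11,v5:inf
step 2: dist = v0:inf,v1:10,v2:0,v3:inf,v4:11,v5:inf
step 3: dist = v0:inf,v1:10,v2:0,v3:inf,v4:11,v5:21
step 4: dist = v0:inf,v1:10,v2:0,v3:inf,v4:11,v5:21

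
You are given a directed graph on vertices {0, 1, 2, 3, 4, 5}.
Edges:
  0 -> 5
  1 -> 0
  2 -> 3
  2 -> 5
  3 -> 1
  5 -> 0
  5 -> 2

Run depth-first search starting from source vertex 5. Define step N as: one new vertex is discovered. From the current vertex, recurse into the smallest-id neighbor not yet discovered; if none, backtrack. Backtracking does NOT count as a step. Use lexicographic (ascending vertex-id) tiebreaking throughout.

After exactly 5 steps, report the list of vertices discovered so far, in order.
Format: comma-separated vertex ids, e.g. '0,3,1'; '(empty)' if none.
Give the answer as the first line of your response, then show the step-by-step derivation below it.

5,0,2,3,1

step 1: discover 5; path=5; order=5
step 2: discover 0; path=5>0; order=5,0
step 3: discover 2; path=5>2; order=5,0,2
step 4: discover 3; path=5>2>3; order=5,0,2,3
step 5: discover 1; path=5>2>3>1; order=5,0,2,3,1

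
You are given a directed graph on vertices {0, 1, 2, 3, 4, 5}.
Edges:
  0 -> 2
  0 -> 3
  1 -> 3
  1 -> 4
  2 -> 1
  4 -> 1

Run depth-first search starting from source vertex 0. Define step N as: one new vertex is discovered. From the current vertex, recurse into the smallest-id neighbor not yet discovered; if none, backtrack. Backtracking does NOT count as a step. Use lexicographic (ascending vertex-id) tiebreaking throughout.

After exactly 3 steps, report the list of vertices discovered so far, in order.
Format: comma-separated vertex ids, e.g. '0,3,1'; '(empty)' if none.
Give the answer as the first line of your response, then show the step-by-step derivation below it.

0,2,1

step 1: discover 0; path=0; order=0
step 2: discover 2; path=0>2; order=0,2
step 3: discover 1; path=0>2>1; order=0,2,1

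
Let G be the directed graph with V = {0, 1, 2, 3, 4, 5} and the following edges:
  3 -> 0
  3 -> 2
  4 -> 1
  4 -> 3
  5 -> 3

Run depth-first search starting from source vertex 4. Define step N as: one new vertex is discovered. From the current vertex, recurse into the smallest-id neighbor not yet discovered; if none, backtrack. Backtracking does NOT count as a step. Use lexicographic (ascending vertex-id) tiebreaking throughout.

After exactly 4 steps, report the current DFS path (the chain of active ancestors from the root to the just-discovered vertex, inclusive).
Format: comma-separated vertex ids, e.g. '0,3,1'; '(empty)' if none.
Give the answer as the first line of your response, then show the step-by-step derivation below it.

4,3,0

step 1: discover 4; path=4; order=4
step 2: discover 1; path=4>1; order=4,1
step 3: discover 3; path=4>3; order=4,1,3
step 4: discover 0; path=4>3>0; order=4,1,3,0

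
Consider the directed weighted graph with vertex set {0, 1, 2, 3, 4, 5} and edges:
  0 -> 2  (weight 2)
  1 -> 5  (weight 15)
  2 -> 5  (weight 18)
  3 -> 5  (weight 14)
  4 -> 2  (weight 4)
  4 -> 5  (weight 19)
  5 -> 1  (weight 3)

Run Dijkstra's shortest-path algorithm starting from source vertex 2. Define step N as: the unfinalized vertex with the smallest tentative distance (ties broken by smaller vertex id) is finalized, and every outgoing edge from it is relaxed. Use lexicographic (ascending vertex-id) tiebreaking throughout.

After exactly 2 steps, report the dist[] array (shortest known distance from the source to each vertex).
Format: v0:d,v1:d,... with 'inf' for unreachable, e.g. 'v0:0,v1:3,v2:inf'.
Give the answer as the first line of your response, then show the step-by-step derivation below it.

v0:inf,v1:21,v2:0,v3:inf,v4:inf,v5:18

step 1: dist = v0:inf,v1:inf,v2:0,v3:inf,v4:inf,v5:18
step 2: dist = v0:inf,v1:21,v2:0,v3:inf,v4:inf,v5:18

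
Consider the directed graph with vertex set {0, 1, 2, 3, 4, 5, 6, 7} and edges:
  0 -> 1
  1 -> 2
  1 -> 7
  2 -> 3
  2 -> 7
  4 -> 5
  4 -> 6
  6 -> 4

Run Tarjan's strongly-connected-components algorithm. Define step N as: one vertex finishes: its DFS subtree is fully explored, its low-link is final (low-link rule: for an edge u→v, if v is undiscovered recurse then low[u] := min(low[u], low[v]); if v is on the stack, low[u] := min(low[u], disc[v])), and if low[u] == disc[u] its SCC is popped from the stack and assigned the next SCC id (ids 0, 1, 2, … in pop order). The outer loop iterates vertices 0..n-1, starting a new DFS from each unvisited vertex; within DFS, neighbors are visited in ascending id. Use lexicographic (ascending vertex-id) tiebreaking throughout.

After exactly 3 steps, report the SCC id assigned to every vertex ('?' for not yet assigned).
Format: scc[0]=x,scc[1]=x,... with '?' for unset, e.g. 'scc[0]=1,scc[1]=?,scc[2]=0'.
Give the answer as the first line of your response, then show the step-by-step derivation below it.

scc[0]=?,scc[1]=?,scc[2]=2,scc[3]=0,scc[4]=?,scc[5]=?,scc[6]=?,scc[7]=1

step 1: low=(low[0]=0,low[1]=1,low[2]=2,low[3]=3,low[4]=?,low[5]=?,low[6]=?,low[7]=?); scc=(scc[0]=?,scc[1]=?,scc[2]=?,scc[3]=0,scc[4]=?,scc[5]=?,scc[6]=?,scc[7]=?)
step 2: low=(low[0]=0,low[1]=1,low[2]=2,low[3]=3,low[4]=?,low[5]=?,low[6]=?,low[7]=4); scc=(scc[0]=?,scc[1]=?,scc[2]=?,scc[3]=0,scc[4]=?,scc[5]=?,scc[6]=?,scc[7]=1)
step 3: low=(low[0]=0,low[1]=1,low[2]=2,low[3]=3,low[4]=?,low[5]=?,low[6]=?,low[7]=4); scc=(scc[0]=?,scc[1]=?,scc[2]=2,scc[3]=0,scc[4]=?,scc[5]=?,scc[6]=?,scc[7]=1)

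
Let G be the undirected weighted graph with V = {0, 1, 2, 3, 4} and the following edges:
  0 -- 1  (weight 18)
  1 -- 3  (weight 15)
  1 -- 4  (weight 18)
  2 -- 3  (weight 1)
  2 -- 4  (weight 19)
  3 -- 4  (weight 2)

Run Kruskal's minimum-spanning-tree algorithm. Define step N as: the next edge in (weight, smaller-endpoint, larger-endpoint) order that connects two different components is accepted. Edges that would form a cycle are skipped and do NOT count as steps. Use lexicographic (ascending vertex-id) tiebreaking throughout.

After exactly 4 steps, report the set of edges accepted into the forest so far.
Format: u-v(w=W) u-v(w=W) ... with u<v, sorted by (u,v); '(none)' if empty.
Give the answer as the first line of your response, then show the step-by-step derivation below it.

0-1(w=18) 1-3(w=15) 2-3(w=1) 3-4(w=2)

step 1: add edge 2-3 (w=1); MST = {2-3(w=1)}
step 2: add edge 3-4 (w=2); MST = {2-3(w=1) 3-4(w=2)}
step 3: add edge 1-3 (w=15); MST = {1-3(w=15) 2-3(w=1) 3-4(w=2)}
step 4: add edge 0-1 (w=18); MST = {0-1(w=18) 1-3(w=15) 2-3(w=1) 3-4(w=2)}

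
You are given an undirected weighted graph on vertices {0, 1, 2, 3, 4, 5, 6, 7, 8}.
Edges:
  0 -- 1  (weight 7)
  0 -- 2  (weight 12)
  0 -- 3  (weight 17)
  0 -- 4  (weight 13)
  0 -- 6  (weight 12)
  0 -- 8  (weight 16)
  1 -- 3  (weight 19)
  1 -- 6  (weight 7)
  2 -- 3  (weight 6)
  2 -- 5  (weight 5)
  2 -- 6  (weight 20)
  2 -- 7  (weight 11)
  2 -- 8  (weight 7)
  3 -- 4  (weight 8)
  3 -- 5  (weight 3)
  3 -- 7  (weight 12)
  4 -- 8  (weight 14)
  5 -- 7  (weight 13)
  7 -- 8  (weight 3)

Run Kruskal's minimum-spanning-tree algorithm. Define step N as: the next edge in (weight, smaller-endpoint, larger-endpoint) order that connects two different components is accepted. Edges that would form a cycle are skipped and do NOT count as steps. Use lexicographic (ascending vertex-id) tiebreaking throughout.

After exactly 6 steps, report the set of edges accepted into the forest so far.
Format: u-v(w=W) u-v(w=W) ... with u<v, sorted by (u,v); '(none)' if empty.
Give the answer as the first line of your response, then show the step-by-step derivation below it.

0-1(w=7) 1-6(w=7) 2-5(w=5) 2-8(w=7) 3-5(w=3) 7-8(w=3)

step 1: add edge 3-5 (w=3); MST = {3-5(w=3)}
step 2: add edge 7-8 (w=3); MST = {3-5(w=3) 7-8(w=3)}
step 3: add edge 2-5 (w=5); MST = {2-5(w=5) 3-5(w=3) 7-8(w=3)}
step 4: add edge 0-1 (w=7); MST = {0-1(w=7) 2-5(w=5) 3-5(w=3) 7-8(w=3)}
step 5: add edge 1-6 (w=7); MST = {0-1(w=7) 1-6(w=7) 2-5(w=5) 3-5(w=3) 7-8(w=3)}
step 6: add edge 2-8 (w=7); MST = {0-1(w=7) 1-6(w=7) 2-5(w=5) 2-8(w=7) 3-5(w=3) 7-8(w=3)}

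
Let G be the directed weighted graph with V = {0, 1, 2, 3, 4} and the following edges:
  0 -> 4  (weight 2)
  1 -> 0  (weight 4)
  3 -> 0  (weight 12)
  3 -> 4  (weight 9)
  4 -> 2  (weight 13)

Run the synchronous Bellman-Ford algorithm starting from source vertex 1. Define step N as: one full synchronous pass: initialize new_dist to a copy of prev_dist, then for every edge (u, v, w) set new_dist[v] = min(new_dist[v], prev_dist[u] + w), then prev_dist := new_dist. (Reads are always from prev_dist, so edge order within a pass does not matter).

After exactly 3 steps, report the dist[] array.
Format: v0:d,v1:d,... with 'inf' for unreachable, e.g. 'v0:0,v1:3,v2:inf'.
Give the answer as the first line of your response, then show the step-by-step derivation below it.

v0:4,v1:0,v2:19,v3:inf,v4:6

step 1: dist = v0:4,v1:0,v2:inf,v3:inf,v4:inf
step 2: dist = v0:4,v1:0,v2:inf,v3:inf,v4:6
step 3: dist = v0:4,v1:0,v2:19,v3:inf,v4:6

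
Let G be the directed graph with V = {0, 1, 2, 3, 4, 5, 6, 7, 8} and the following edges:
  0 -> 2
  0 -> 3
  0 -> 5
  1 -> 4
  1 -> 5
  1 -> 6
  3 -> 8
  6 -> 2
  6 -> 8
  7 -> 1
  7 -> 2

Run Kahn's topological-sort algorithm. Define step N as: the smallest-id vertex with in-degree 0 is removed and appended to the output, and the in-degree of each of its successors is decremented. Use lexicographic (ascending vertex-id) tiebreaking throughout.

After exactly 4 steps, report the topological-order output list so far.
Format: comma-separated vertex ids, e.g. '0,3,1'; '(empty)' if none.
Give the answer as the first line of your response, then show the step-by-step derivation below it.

0,3,7,1

step 1: output 0; order=[0]; indeg=(0,1,2,0,1,1,1,0,2)
step 2: output 3; order=[0,3]; indeg=(0,1,2,0,1,1,1,0,1)
step 3: output 7; order=[0,3,7]; indeg=(0,0,1,0,1,1,1,0,1)
step 4: output 1; order=[0,3,7,1]; indeg=(0,0,1,0,0,0,0,0,1)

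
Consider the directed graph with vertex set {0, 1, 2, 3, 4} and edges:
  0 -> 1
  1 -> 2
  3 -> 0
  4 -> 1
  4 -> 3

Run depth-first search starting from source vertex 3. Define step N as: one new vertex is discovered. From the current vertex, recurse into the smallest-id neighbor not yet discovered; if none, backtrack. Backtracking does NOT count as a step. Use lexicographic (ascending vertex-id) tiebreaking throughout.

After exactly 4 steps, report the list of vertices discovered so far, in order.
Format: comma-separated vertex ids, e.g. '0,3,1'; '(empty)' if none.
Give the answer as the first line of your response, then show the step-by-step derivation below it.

3,0,1,2

step 1: discover 3; path=3; order=3
step 2: discover 0; path=3>0; order=3,0
step 3: discover 1; path=3>0>1; order=3,0,1
step 4: discover 2; path=3>0>1>2; order=3,0,1,2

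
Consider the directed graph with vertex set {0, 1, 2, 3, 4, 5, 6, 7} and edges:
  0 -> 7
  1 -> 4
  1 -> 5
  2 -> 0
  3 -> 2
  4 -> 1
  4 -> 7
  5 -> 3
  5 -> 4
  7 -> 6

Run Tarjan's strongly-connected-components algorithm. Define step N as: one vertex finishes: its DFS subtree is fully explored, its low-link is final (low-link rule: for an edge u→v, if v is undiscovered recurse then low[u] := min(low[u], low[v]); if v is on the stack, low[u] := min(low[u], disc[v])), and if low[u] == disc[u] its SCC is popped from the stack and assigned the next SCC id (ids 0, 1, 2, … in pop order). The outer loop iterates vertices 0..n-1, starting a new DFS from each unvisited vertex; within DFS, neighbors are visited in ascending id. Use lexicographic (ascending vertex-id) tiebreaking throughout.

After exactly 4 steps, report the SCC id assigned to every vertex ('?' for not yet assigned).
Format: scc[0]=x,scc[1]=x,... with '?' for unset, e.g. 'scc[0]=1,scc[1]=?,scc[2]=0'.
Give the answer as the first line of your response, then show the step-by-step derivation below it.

scc[0]=2,scc[1]=?,scc[2]=?,scc[3]=?,scc[4]=?,scc[5]=?,scc[6]=0,scc[7]=1

step 1: low=(low[0]=0,low[1]=?,low[2]=?,low[3]=?,low[4]=?,low[5]=?,low[6]=2,low[7]=1); scc=(scc[0]=?,scc[1]=?,scc[2]=?,scc[3]=?,scc[4]=?,scc[5]=?,scc[6]=0,scc[7]=?)
step 2: low=(low[0]=0,low[1]=?,low[2]=?,low[3]=?,low[4]=?,low[5]=?,low[6]=2,low[7]=1); scc=(scc[0]=?,scc[1]=?,scc[2]=?,scc[3]=?,scc[4]=?,scc[5]=?,scc[6]=0,scc[7]=1)
step 3: low=(low[0]=0,low[1]=?,low[2]=?,low[3]=?,low[4]=?,low[5]=?,low[6]=2,low[7]=1); scc=(scc[0]=2,scc[1]=?,scc[2]=?,scc[3]=?,scc[4]=?,scc[5]=?,scc[6]=0,scc[7]=1)
step 4: low=(low[0]=0,low[1]=3,low[2]=?,low[3]=?,low[4]=3,low[5]=?,low[6]=2,low[7]=1); scc=(scc[0]=2,scc[1]=?,scc[2]=?,scc[3]=?,scc[4]=?,scc[5]=?,scc[6]=0,scc[7]=1)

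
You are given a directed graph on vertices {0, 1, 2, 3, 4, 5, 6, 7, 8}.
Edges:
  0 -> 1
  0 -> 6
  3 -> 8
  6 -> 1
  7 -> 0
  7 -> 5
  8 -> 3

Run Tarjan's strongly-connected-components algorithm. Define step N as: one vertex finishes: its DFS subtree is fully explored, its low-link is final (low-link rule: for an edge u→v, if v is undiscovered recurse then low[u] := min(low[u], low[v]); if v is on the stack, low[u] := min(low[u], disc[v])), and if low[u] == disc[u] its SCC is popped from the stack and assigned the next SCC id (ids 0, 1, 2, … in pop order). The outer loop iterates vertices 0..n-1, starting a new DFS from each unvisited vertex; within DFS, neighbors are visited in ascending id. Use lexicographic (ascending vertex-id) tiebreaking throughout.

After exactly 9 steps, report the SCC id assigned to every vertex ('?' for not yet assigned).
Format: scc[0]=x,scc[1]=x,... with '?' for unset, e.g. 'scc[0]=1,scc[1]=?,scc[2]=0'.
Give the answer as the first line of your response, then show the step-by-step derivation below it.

scc[0]=2,scc[1]=0,scc[2]=3,scc[3]=4,scc[4]=5,scc[5]=6,scc[6]=1,scc[7]=7,scc[8]=4

step 1: low=(low[0]=0,low[1]=1,low[2]=?,low[3]=?,low[4]=?,low[5]=?,low[6]=?,low[7]=?,low[8]=?); scc=(scc[0]=?,scc[1]=0,scc[2]=?,scc[3]=?,scc[4]=?,scc[5]=?,scc[6]=?,scc[7]=?,scc[8]=?)
step 2: low=(low[0]=0,low[1]=1,low[2]=?,low[3]=?,low[4]=?,low[5]=?,low[6]=2,low[7]=?,low[8]=?); scc=(scc[0]=?,scc[1]=0,scc[2]=?,scc[3]=?,scc[4]=?,scc[5]=?,scc[6]=1,scc[7]=?,scc[8]=?)
step 3: low=(low[0]=0,low[1]=1,low[2]=?,low[3]=?,low[4]=?,low[5]=?,low[6]=2,low[7]=?,low[8]=?); scc=(scc[0]=2,scc[1]=0,scc[2]=?,scc[3]=?,scc[4]=?,scc[5]=?,scc[6]=1,scc[7]=?,scc[8]=?)
step 4: low=(low[0]=0,low[1]=1,low[2]=3,low[3]=?,low[4]=?,low[5]=?,low[6]=2,low[7]=?,low[8]=?); scc=(scc[0]=2,scc[1]=0,scc[2]=3,scc[3]=?,scc[4]=?,scc[5]=?,scc[6]=1,scc[7]=?,scc[8]=?)
step 5: low=(low[0]=0,low[1]=1,low[2]=3,low[3]=4,low[4]=?,low[5]=?,low[6]=2,low[7]=?,low[8]=4); scc=(scc[0]=2,scc[1]=0,scc[2]=3,scc[3]=?,scc[4]=?,scc[5]=?,scc[6]=1,scc[7]=?,scc[8]=?)
step 6: low=(low[0]=0,low[1]=1,low[2]=3,low[3]=4,low[4]=?,low[5]=?,low[6]=2,low[7]=?,low[8]=4); scc=(scc[0]=2,scc[1]=0,scc[2]=3,scc[3]=4,scc[4]=?,scc[5]=?,scc[6]=1,scc[7]=?,scc[8]=4)
step 7: low=(low[0]=0,low[1]=1,low[2]=3,low[3]=4,low[4]=6,low[5]=?,low[6]=2,low[7]=?,low[8]=4); scc=(scc[0]=2,scc[1]=0,scc[2]=3,scc[3]=4,scc[4]=5,scc[5]=?,scc[6]=1,scc[7]=?,scc[8]=4)
step 8: low=(low[0]=0,low[1]=1,low[2]=3,low[3]=4,low[4]=6,low[5]=7,low[6]=2,low[7]=?,low[8]=4); scc=(scc[0]=2,scc[1]=0,scc[2]=3,scc[3]=4,scc[4]=5,scc[5]=6,scc[6]=1,scc[7]=?,scc[8]=4)
step 9: low=(low[0]=0,low[1]=1,low[2]=3,low[3]=4,low[4]=6,low[5]=7,low[6]=2,low[7]=8,low[8]=4); scc=(scc[0]=2,scc[1]=0,scc[2]=3,scc[3]=4,scc[4]=5,scc[5]=6,scc[6]=1,scc[7]=7,scc[8]=4)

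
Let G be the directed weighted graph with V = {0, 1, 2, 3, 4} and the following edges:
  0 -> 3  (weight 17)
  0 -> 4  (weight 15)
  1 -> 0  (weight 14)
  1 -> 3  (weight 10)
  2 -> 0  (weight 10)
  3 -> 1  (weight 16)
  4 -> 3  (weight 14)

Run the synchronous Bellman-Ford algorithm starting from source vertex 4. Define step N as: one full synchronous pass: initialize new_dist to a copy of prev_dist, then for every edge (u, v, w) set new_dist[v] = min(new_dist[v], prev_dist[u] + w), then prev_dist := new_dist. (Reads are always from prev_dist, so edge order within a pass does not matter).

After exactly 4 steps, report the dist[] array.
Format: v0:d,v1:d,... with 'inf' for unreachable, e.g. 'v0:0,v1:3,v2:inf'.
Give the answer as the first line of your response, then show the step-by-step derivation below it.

v0:44,v1:30,v2:inf,v3:14,v4:0

step 1: dist = v0:inf,v1:inf,v2:inf,v3:14,v4:0
step 2: dist = v0:inf,v1:30,v2:inf,v3:14,v4:0
step 3: dist = v0:44,v1:30,v2:inf,v3:14,v4:0
step 4: dist = v0:44,v1:30,v2:inf,v3:14,v4:0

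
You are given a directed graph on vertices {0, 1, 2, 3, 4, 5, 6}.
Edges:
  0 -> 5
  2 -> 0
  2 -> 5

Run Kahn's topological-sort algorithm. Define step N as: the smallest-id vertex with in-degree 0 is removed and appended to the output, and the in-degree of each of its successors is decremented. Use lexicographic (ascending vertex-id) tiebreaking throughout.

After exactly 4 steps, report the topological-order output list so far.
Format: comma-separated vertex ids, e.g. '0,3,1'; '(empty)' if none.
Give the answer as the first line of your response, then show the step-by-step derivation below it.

1,2,0,3

step 1: output 1; order=[1]; indeg=(1,0,0,0,0,2,0)
step 2: output 2; order=[1,2]; indeg=(0,0,0,0,0,1,0)
step 3: output 0; order=[1,2,0]; indeg=(0,0,0,0,0,0,0)
step 4: output 3; order=[1,2,0,3]; indeg=(0,0,0,0,0,0,0)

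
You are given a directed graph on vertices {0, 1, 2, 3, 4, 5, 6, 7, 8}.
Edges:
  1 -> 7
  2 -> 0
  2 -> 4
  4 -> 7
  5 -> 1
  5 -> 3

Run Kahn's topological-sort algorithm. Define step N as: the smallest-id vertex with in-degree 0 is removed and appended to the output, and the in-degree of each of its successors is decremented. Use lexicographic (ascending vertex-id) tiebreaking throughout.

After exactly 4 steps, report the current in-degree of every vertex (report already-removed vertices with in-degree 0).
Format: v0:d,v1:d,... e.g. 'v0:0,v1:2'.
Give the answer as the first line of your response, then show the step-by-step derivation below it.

v0:0,v1:0,v2:0,v3:0,v4:0,v5:0,v6:0,v7:1,v8:0

step 1: output 2; order=[2]; indeg=(0,1,0,1,0,0,0,2,0)
step 2: output 0; order=[2,0]; indeg=(0,1,0,1,0,0,0,2,0)
step 3: output 4; order=[2,0,4]; indeg=(0,1,0,1,0,0,0,1,0)
step 4: output 5; order=[2,0,4,5]; indeg=(0,0,0,0,0,0,0,1,0)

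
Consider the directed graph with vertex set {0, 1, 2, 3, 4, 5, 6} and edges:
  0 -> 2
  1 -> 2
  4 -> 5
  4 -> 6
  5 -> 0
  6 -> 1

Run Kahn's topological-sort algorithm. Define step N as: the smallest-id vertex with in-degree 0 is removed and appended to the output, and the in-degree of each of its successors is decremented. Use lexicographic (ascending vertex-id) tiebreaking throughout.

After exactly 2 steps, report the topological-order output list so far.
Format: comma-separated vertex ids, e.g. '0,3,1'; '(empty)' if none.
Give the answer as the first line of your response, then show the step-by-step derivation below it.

3,4

step 1: output 3; order=[3]; indeg=(1,1,2,0,0,1,1)
step 2: output 4; order=[3,4]; indeg=(1,1,2,0,0,0,0)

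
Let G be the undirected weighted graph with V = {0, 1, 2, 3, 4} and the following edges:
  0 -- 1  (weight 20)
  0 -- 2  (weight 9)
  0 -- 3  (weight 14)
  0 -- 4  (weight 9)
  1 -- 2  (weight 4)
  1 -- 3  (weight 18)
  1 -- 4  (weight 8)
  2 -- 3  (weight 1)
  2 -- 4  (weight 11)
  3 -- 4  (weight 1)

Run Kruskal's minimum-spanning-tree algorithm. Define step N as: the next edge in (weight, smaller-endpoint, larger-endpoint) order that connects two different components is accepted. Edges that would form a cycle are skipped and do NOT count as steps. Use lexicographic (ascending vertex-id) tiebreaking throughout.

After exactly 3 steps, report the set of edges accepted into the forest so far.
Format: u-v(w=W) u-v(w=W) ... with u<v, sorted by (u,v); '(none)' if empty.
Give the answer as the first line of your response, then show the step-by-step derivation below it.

1-2(w=4) 2-3(w=1) 3-4(w=1)

step 1: add edge 2-3 (w=1); MST = {2-3(w=1)}
step 2: add edge 3-4 (w=1); MST = {2-3(w=1) 3-4(w=1)}
step 3: add edge 1-2 (w=4); MST = {1-2(w=4) 2-3(w=1) 3-4(w=1)}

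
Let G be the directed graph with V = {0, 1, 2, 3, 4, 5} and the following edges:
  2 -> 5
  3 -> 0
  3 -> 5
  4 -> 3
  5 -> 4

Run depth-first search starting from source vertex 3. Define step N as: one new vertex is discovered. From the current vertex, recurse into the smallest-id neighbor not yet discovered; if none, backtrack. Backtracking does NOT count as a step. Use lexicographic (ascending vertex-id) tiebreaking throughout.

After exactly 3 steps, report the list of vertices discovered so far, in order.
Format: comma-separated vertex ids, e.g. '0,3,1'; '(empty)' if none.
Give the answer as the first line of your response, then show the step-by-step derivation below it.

3,0,5

step 1: discover 3; path=3; order=3
step 2: discover 0; path=3>0; order=3,0
step 3: discover 5; path=3>5; order=3,0,5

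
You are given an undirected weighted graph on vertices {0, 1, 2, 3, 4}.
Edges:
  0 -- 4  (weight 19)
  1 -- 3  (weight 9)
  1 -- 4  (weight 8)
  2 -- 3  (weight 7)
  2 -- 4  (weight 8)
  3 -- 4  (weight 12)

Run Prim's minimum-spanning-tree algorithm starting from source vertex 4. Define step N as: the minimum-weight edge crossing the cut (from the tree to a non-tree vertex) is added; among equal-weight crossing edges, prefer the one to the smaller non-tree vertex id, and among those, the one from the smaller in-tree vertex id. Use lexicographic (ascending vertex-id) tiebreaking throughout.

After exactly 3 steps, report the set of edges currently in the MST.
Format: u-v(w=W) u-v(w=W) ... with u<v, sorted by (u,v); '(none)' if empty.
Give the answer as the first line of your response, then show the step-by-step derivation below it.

1-4(w=8) 2-3(w=7) 2-4(w=8)

step 1: add edge 1-4 (w=8); MST = {1-4(w=8)}
step 2: add edge 2-4 (w=8); MST = {1-4(w=8) 2-4(w=8)}
step 3: add edge 2-3 (w=7); MST = {1-4(w=8) 2-3(w=7) 2-4(w=8)}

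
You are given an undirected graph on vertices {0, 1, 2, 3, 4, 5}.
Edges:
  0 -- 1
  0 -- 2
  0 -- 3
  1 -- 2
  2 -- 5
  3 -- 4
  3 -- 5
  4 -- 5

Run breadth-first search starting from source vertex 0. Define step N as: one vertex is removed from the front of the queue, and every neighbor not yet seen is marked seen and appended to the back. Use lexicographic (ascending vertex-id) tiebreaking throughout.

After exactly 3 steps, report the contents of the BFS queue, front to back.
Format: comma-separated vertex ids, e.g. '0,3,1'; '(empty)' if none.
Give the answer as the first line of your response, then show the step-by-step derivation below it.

3,5

step 1: dequeue 0; queue=[1,2,3]; order=0
step 2: dequeue 1; queue=[2,3]; order=0,1
step 3: dequeue 2; queue=[3,5]; order=0,1,2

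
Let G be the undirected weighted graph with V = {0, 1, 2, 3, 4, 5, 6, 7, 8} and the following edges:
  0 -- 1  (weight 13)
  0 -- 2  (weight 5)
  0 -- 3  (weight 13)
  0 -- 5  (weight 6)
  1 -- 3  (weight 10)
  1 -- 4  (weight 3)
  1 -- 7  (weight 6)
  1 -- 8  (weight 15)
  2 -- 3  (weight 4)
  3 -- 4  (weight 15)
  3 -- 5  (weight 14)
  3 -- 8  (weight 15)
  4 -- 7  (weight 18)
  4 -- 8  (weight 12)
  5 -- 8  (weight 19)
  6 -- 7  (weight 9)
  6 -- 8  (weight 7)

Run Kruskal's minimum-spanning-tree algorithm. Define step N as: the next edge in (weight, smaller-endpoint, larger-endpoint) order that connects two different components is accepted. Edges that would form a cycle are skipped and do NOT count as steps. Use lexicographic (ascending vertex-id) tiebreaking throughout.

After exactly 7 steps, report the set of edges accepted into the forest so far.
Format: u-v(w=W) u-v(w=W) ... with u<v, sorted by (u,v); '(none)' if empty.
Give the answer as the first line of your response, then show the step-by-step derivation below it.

0-2(w=5) 0-5(w=6) 1-4(w=3) 1-7(w=6) 2-3(w=4) 6-7(w=9) 6-8(w=7)

step 1: add edge 1-4 (w=3); MST = {1-4(w=3)}
step 2: add edge 2-3 (w=4); MST = {1-4(w=3) 2-3(w=4)}
step 3: add edge 0-2 (w=5); MST = {0-2(w=5) 1-4(w=3) 2-3(w=4)}
step 4: add edge 0-5 (w=6); MST = {0-2(w=5) 0-5(w=6) 1-4(w=3) 2-3(w=4)}
step 5: add edge 1-7 (w=6); MST = {0-2(w=5) 0-5(w=6) 1-4(w=3) 1-7(w=6) 2-3(w=4)}
step 6: add edge 6-8 (w=7); MST = {0-2(w=5) 0-5(w=6) 1-4(w=3) 1-7(w=6) 2-3(w=4) 6-8(w=7)}
step 7: add edge 6-7 (w=9); MST = {0-2(w=5) 0-5(w=6) 1-4(w=3) 1-7(w=6) 2-3(w=4) 6-7(w=9) 6-8(w=7)}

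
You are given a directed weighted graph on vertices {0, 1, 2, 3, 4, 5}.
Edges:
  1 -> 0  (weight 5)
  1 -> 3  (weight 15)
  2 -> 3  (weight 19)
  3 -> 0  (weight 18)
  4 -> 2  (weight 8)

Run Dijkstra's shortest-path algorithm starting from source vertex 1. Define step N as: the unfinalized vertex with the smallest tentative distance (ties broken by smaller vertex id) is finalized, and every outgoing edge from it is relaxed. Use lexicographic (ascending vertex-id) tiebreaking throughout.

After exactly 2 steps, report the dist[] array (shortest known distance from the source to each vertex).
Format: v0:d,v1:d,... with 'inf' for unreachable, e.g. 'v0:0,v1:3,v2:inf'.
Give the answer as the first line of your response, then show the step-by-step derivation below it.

v0:5,v1:0,v2:inf,v3:15,v4:inf,v5:inf

step 1: dist = v0:5,v1:0,v2:inf,v3:15,v4:inf,v5:inf
step 2: dist = v0:5,v1:0,v2:inf,v3:15,v4:inf,v5:inf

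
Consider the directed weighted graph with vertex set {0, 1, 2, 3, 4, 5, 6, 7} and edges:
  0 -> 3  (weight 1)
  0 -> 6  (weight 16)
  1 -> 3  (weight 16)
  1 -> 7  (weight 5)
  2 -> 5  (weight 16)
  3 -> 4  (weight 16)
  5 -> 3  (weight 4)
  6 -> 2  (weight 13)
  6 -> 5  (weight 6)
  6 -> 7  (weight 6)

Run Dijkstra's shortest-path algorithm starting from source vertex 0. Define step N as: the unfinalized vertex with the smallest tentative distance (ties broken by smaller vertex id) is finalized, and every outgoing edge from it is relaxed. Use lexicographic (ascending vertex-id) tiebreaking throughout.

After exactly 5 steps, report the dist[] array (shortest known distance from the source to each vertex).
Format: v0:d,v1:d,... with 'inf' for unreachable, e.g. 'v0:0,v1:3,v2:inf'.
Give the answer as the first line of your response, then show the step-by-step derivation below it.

v0:0,v1:inf,v2:29,v3:1,v4:17,v5:22,v6:16,v7:22

step 1: dist = v0:0,v1:inf,v2:inf,v3:1,v4:inf,v5:inf,v6:16,v7:inf
step 2: dist = v0:0,v1:inf,v2:inf,v3:1,v4:17,v5:inf,v6:16,v7:inf
step 3: dist = v0:0,v1:inf,v2:29,v3:1,v4:17,v5:22,v6:16,v7:22
step 4: dist = v0:0,v1:inf,v2:29,v3:1,v4:17,v5:22,v6:16,v7:22
step 5: dist = v0:0,v1:inf,v2:29,v3:1,v4:17,v5:22,v6:16,v7:22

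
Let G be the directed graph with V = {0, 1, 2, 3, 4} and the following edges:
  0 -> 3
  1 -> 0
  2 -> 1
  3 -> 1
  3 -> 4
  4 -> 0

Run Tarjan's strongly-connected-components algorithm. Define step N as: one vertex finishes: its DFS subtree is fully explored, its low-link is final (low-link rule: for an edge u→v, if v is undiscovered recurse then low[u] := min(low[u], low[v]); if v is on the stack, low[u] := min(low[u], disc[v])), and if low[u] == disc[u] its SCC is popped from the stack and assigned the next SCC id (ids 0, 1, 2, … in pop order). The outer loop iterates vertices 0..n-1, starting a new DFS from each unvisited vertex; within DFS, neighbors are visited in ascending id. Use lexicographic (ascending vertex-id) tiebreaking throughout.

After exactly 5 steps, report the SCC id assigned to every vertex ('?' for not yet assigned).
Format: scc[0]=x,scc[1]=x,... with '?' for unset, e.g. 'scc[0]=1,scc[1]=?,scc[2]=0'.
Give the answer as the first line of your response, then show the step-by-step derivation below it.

scc[0]=0,scc[1]=0,scc[2]=1,scc[3]=0,scc[4]=0

step 1: low=(low[0]=0,low[1]=0,low[2]=?,low[3]=1,low[4]=?); scc=(scc[0]=?,scc[1]=?,scc[2]=?,scc[3]=?,scc[4]=?)
step 2: low=(low[0]=0,low[1]=0,low[2]=?,low[3]=0,low[4]=0); scc=(scc[0]=?,scc[1]=?,scc[2]=?,scc[3]=?,scc[4]=?)
step 3: low=(low[0]=0,low[1]=0,low[2]=?,low[3]=0,low[4]=0); scc=(scc[0]=?,scc[1]=?,scc[2]=?,scc[3]=?,scc[4]=?)
step 4: low=(low[0]=0,low[1]=0,low[2]=?,low[3]=0,low[4]=0); scc=(scc[0]=0,scc[1]=0,scc[2]=?,scc[3]=0,scc[4]=0)
step 5: low=(low[0]=0,low[1]=0,low[2]=4,low[3]=0,low[4]=0); scc=(scc[0]=0,scc[1]=0,scc[2]=1,scc[3]=0,scc[4]=0)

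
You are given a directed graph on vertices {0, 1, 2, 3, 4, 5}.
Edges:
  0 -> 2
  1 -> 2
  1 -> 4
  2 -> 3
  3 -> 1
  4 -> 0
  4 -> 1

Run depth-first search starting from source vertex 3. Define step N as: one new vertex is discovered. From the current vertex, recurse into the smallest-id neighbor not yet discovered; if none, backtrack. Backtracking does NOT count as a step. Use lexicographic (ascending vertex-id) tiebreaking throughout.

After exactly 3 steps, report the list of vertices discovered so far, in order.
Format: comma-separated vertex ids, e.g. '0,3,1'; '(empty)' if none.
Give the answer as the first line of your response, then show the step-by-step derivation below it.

3,1,2

step 1: discover 3; path=3; order=3
step 2: discover 1; path=3>1; order=3,1
step 3: discover 2; path=3>1>2; order=3,1,2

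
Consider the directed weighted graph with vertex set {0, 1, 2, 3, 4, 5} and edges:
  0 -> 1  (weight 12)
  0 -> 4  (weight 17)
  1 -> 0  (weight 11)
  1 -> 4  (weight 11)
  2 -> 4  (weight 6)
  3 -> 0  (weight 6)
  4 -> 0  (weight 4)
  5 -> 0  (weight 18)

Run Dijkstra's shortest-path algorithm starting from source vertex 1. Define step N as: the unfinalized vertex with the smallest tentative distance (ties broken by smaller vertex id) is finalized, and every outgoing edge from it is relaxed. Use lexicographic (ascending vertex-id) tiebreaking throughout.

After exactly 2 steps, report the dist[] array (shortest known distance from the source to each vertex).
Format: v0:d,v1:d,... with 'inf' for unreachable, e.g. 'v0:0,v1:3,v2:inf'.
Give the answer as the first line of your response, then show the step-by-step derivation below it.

v0:11,v1:0,v2:inf,v3:inf,v4:11,v5:inf

step 1: dist = v0:11,v1:0,v2:inf,v3:inf,v4:11,v5:inf
step 2: dist = v0:11,v1:0,v2:inf,v3:inf,v4:11,v5:inf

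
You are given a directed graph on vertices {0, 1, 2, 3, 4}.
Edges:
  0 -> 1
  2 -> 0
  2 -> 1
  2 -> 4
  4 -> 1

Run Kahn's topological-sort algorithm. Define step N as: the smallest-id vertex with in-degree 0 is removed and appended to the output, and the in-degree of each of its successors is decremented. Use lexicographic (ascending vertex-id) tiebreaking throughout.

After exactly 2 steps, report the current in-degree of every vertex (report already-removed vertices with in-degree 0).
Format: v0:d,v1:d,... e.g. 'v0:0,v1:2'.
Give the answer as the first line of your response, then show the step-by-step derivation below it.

v0:0,v1:1,v2:0,v3:0,v4:0

step 1: output 2; order=[2]; indeg=(0,2,0,0,0)
step 2: output 0; order=[2,0]; indeg=(0,1,0,0,0)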